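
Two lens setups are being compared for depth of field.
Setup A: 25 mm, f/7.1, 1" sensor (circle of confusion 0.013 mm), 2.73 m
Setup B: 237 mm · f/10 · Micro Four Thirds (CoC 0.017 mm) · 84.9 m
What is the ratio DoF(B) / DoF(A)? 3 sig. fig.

17.9

Setup A: H = 25²/(7.1×0.013) + 25 ≈ 6796.4 mm; DoF = Df − Dn = 4546.0 − 1950.7 ≈ 2595.3 mm.
Setup B: H = 237²/(10×0.017) + 237 ≈ 330642.9 mm; DoF = Df − Dn = 114150 − 67583 ≈ 46567 mm.
Ratio = 46567 / 2595.3 ≈ 17.9.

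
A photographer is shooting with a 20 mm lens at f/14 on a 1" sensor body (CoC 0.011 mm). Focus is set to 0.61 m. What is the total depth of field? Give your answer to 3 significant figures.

292 mm

Hyperfocal distance H = f²/(N·c) + f = 20²/(14 × 0.011) + 20 = 400/0.154 + 20 ≈ 2617.4 mm ≈ 2.617 m.
Near limit Dn = s·(H − f)/(H + s − 2f) = 610 × (2617.4 − 20) / (2617.4 + 610 − 2 × 20) = 610 × 2597.4 / 3187.4 ≈ 497.09 mm.
Far limit Df = s·(H − f)/(H − s) = 610 × (2617.4 − 20) / (2617.4 − 610) = 610 × 2597.4 / 2007.4 ≈ 789.29 mm.
Depth of field = Df − Dn = 789.29 − 497.09 ≈ 292.20 mm.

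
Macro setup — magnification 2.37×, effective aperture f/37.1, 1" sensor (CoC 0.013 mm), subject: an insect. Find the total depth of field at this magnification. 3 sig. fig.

0.172 mm

At magnification m, DoF ≈ 2·N_eff·c/m² = 2 × 37.1 × 0.013 / 2.37² = 0.9646 / 5.617 ≈ 0.172 mm.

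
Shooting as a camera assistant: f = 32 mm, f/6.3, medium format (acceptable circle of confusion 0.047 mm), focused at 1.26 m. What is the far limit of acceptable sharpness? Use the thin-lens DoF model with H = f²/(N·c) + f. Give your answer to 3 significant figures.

Hyperfocal distance H = f²/(N·c) + f = 32²/(6.3 × 0.047) + 32 = 1024/0.2961 + 32 ≈ 3490.3 mm ≈ 3.490 m.
Far limit Df = s·(H − f)/(H − s) = 1260 × (3490.3 − 32) / (3490.3 − 1260) = 1260 × 3458.3 / 2230.3 ≈ 1953.8 mm ≈ 1.95 m.

1.95 m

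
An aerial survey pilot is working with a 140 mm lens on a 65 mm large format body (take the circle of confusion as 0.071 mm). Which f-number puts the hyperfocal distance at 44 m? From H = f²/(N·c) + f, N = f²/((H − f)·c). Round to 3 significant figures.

Rearrange H = f²/(N·c) + f for N: N = f² / ((H − f)·c).
N = 140² / ((44000 − 140) × 0.071) = 19600 / 3114 ≈ 6.29.

f/6.29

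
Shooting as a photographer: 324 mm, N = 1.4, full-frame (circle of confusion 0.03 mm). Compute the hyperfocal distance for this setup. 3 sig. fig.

Hyperfocal distance H = f²/(N·c) + f = 324²/(1.4 × 0.03) + 324 = 104976/0.042 + 324 ≈ 2499752.6 mm ≈ 2500 m.

2500 m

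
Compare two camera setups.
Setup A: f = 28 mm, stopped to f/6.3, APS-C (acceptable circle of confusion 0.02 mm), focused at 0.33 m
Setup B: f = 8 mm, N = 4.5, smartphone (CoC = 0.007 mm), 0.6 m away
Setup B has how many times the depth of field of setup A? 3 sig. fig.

11.9

Setup A: H = 28²/(6.3×0.02) + 28 ≈ 6250.2 mm; DoF = Df − Dn = 346.834 − 314.725 ≈ 32.109 mm.
Setup B: H = 8²/(4.5×0.007) + 8 ≈ 2039.7 mm; DoF = Df − Dn = 846.71 − 464.62 ≈ 382.09 mm.
Ratio = 382.09 / 32.109 ≈ 11.9.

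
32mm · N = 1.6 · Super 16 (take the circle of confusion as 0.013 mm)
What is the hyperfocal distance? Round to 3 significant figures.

Hyperfocal distance H = f²/(N·c) + f = 32²/(1.6 × 0.013) + 32 = 1024/0.0208 + 32 ≈ 49262.8 mm ≈ 49.3 m.

49.3 m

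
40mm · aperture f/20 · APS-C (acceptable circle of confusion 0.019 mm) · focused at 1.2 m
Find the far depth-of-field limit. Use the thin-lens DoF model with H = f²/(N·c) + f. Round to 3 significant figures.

1.66 m

Hyperfocal distance H = f²/(N·c) + f = 40²/(20 × 0.019) + 40 = 1600/0.38 + 40 ≈ 4250.5 mm ≈ 4.251 m.
Far limit Df = s·(H − f)/(H − s) = 1200 × (4250.5 − 40) / (4250.5 − 1200) = 1200 × 4210.5 / 3050.5 ≈ 1656.3 mm ≈ 1.66 m.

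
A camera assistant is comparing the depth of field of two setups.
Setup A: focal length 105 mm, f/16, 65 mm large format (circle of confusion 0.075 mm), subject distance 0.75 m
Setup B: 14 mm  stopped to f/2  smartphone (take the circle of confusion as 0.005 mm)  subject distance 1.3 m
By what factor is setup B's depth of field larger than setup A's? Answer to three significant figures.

Setup A: H = 105²/(16×0.075) + 105 ≈ 9292.5 mm; DoF = Df − Dn = 806.63 − 700.80 ≈ 105.83 mm.
Setup B: H = 14²/(2×0.005) + 14 ≈ 19614.0 mm; DoF = Df − Dn = 1391.29 − 1219.96 ≈ 171.33 mm.
Ratio = 171.33 / 105.83 ≈ 1.62.

1.62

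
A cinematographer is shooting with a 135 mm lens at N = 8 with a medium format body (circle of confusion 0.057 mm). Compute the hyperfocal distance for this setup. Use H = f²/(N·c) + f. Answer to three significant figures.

40.1 m

Hyperfocal distance H = f²/(N·c) + f = 135²/(8 × 0.057) + 135 = 18225/0.456 + 135 ≈ 40102.1 mm ≈ 40.1 m.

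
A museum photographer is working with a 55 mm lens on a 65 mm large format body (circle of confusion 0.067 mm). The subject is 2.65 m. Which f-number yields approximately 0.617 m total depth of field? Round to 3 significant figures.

Write h = H − f = f²/(N·c). The thin-lens limits are Dn = s·h/(h + (s−f)) and Df = s·h/(h − (s−f)), so DoF = Df − Dn = 2·s·(s−f)·h / (h² − (s−f)²).
That is a quadratic in h: DoF·h² − 2·s·(s−f)·h − DoF·(s−f)² = 0 ⇒ h = (s−f)·(s + √(s² + DoF²)) / DoF = 2595 × (2650 + √(2650² + 617²)) / 617 = 2595 × (2650 + 2720.88) / 617 ≈ 22589 mm.
Then N = f²/(c·h) = 55² / (0.067 × 22589) = 3025 / 1513.5 ≈ 2.00.

f/2.00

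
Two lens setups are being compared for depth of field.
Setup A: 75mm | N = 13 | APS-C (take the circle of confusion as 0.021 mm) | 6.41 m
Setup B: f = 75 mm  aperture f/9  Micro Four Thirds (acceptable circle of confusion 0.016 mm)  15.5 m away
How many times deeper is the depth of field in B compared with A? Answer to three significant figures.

3.33

Setup A: H = 75²/(13×0.021) + 75 ≈ 20679.4 mm; DoF = Df − Dn = 9255.8 − 4902.6 ≈ 4353.2 mm.
Setup B: H = 75²/(9×0.016) + 75 ≈ 39137.5 mm; DoF = Df − Dn = 25615 − 11112 ≈ 14503 mm.
Ratio = 14503 / 4353.2 ≈ 3.33.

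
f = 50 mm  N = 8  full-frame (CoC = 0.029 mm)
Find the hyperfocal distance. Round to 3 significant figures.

Hyperfocal distance H = f²/(N·c) + f = 50²/(8 × 0.029) + 50 = 2500/0.232 + 50 ≈ 10825.9 mm ≈ 10.8 m.

10.8 m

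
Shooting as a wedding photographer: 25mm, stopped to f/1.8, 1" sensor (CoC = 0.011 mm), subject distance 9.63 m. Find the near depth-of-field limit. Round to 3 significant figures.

7.38 m

Hyperfocal distance H = f²/(N·c) + f = 25²/(1.8 × 0.011) + 25 = 625/0.0198 + 25 ≈ 31590.7 mm ≈ 31.59 m.
Near limit Dn = s·(H − f)/(H + s − 2f) = 9630 × (31590.7 − 25) / (31590.7 + 9630 − 2 × 25) = 9630 × 31565.7 / 41170.7 ≈ 7383.3 mm ≈ 7.38 m.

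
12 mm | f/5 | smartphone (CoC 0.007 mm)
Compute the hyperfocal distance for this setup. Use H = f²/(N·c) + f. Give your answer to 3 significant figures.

Hyperfocal distance H = f²/(N·c) + f = 12²/(5 × 0.007) + 12 = 144/0.035 + 12 ≈ 4126.3 mm ≈ 4.13 m.

4.13 m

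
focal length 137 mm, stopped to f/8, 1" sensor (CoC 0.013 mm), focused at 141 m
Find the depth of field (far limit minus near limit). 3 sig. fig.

563 m

Hyperfocal distance H = f²/(N·c) + f = 137²/(8 × 0.013) + 137 = 18769/0.104 + 137 ≈ 180608.2 mm ≈ 180.6 m.
Near limit Dn = s·(H − f)/(H + s − 2f) = 141000 × (180608.2 − 137) / (180608.2 + 141000 − 2 × 137) = 141000 × 180471.2 / 321334.2 ≈ 79190 mm.
Far limit Df = s·(H − f)/(H − s) = 141000 × (180608.2 − 137) / (180608.2 − 141000) = 141000 × 180471.2 / 39608.2 ≈ 642454 mm.
Depth of field = Df − Dn = 642454 − 79190 ≈ 563264 mm ≈ 563 m.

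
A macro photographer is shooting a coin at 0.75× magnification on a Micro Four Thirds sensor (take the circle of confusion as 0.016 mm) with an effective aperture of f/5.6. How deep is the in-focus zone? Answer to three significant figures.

0.319 mm

At magnification m, DoF ≈ 2·N_eff·c/m² = 2 × 5.6 × 0.016 / 0.75² = 0.1792 / 0.5625 ≈ 0.319 mm.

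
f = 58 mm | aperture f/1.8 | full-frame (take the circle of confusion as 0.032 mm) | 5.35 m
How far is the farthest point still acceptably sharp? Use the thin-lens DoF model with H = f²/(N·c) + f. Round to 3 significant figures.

5.88 m

Hyperfocal distance H = f²/(N·c) + f = 58²/(1.8 × 0.032) + 58 = 3364/0.0576 + 58 ≈ 58460.8 mm ≈ 58.46 m.
Far limit Df = s·(H − f)/(H − s) = 5350 × (58460.8 − 58) / (58460.8 − 5350) = 5350 × 58402.8 / 53110.8 ≈ 5883.1 mm ≈ 5.88 m.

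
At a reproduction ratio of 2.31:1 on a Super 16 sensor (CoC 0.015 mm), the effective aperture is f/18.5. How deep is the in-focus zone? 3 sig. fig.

0.104 mm

At magnification m, DoF ≈ 2·N_eff·c/m² = 2 × 18.5 × 0.015 / 2.31² = 0.555 / 5.336 ≈ 0.104 mm.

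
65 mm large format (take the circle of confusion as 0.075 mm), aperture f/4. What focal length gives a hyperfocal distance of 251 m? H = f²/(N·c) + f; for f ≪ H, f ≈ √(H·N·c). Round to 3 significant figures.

From H = f²/(N·c) + f, with f ≪ H: f ≈ √(H·N·c) = √(251000 × 4 × 0.075) = √75300 ≈ 274.4 mm.
The +f correction barely moves this — solving exactly, f² + N·c·f − N·c·H = 0 ⇒ f = (−N·c + √((N·c)² + 4·N·c·H))/2 = (−0.3 + √301200)/2 ≈ 274.26 mm, so f ≈ 274 mm.

274 mm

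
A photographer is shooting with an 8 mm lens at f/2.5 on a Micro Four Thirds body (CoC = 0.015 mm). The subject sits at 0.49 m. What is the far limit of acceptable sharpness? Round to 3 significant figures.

0.683 m

Hyperfocal distance H = f²/(N·c) + f = 8²/(2.5 × 0.015) + 8 = 64/0.0375 + 8 ≈ 1714.7 mm ≈ 1.715 m.
Far limit Df = s·(H − f)/(H − s) = 490 × (1714.7 − 8) / (1714.7 − 490) = 490 × 1706.7 / 1224.7 ≈ 682.85 mm ≈ 0.683 m.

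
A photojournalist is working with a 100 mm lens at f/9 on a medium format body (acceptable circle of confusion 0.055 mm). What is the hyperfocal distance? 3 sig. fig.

20.3 m

Hyperfocal distance H = f²/(N·c) + f = 100²/(9 × 0.055) + 100 = 10000/0.495 + 100 ≈ 20302.0 mm ≈ 20.3 m.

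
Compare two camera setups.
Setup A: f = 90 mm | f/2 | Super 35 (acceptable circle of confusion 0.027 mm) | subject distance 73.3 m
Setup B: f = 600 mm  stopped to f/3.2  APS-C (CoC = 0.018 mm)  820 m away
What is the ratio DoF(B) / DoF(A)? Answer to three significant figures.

Setup A: H = 90²/(2×0.027) + 90 ≈ 150090.0 mm; DoF = Df − Dn = 143183 − 49259 ≈ 93924 mm.
Setup B: H = 600²/(3.2×0.018) + 600 ≈ 6250600.0 mm; DoF = Df − Dn = 943726 − 724955 ≈ 218771 mm.
Ratio = 218771 / 93924 ≈ 2.33.

2.33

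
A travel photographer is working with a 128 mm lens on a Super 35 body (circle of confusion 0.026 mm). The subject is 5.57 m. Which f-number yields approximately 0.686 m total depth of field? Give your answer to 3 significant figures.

Write h = H − f = f²/(N·c). The thin-lens limits are Dn = s·h/(h + (s−f)) and Df = s·h/(h − (s−f)), so DoF = Df − Dn = 2·s·(s−f)·h / (h² − (s−f)²).
That is a quadratic in h: DoF·h² − 2·s·(s−f)·h − DoF·(s−f)² = 0 ⇒ h = (s−f)·(s + √(s² + DoF²)) / DoF = 5442 × (5570 + √(5570² + 686²)) / 686 = 5442 × (5570 + 5612.08) / 686 ≈ 88707 mm.
Then N = f²/(c·h) = 128² / (0.026 × 88707) = 16384 / 2306.4 ≈ 7.10.

f/7.10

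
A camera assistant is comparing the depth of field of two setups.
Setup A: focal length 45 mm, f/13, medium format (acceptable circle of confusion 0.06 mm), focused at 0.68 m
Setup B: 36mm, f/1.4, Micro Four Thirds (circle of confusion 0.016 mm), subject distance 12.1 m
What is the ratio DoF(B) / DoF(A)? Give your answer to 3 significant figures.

Setup A: H = 45²/(13×0.06) + 45 ≈ 2641.2 mm; DoF = Df − Dn = 900.18 − 546.36 ≈ 353.82 mm.
Setup B: H = 36²/(1.4×0.016) + 36 ≈ 57893.1 mm; DoF = Df − Dn = 15287.7 − 10012.3 ≈ 5275.4 mm.
Ratio = 5275.4 / 353.82 ≈ 14.9.

14.9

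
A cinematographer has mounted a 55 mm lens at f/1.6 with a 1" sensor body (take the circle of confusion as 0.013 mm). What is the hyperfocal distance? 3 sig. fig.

145 m

Hyperfocal distance H = f²/(N·c) + f = 55²/(1.6 × 0.013) + 55 = 3025/0.0208 + 55 ≈ 145487.7 mm ≈ 145 m.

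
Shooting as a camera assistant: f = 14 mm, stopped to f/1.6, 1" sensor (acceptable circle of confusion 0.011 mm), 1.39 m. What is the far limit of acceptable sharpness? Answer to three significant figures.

Hyperfocal distance H = f²/(N·c) + f = 14²/(1.6 × 0.011) + 14 = 196/0.0176 + 14 ≈ 11150.4 mm ≈ 11.15 m.
Far limit Df = s·(H − f)/(H − s) = 1390 × (11150.4 − 14) / (11150.4 − 1390) = 1390 × 11136.4 / 9760.4 ≈ 1586.0 mm ≈ 1.59 m.

1.59 m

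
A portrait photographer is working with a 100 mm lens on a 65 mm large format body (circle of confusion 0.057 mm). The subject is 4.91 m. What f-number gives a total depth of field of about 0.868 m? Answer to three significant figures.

f/3.20

Write h = H − f = f²/(N·c). The thin-lens limits are Dn = s·h/(h + (s−f)) and Df = s·h/(h − (s−f)), so DoF = Df − Dn = 2·s·(s−f)·h / (h² − (s−f)²).
That is a quadratic in h: DoF·h² − 2·s·(s−f)·h − DoF·(s−f)² = 0 ⇒ h = (s−f)·(s + √(s² + DoF²)) / DoF = 4810 × (4910 + √(4910² + 868²)) / 868 = 4810 × (4910 + 4986.13) / 868 ≈ 54839 mm.
Then N = f²/(c·h) = 100² / (0.057 × 54839) = 10000 / 3125.8 ≈ 3.20.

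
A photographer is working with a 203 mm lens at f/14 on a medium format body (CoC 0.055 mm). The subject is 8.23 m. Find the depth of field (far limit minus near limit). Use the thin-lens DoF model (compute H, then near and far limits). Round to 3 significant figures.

2.53 m

Hyperfocal distance H = f²/(N·c) + f = 203²/(14 × 0.055) + 203 = 41209/0.77 + 203 ≈ 53721.2 mm ≈ 53.72 m.
Near limit Dn = s·(H − f)/(H + s − 2f) = 8230 × (53721.2 − 203) / (53721.2 + 8230 − 2 × 203) = 8230 × 53518.2 / 61545.2 ≈ 7156.6 mm.
Far limit Df = s·(H − f)/(H − s) = 8230 × (53721.2 − 203) / (53721.2 − 8230) = 8230 × 53518.2 / 45491.2 ≈ 9682.2 mm.
Depth of field = Df − Dn = 9682.2 − 7156.6 ≈ 2525.6 mm ≈ 2.53 m.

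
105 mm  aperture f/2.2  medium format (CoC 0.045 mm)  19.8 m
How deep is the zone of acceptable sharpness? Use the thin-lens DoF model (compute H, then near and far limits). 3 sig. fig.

Hyperfocal distance H = f²/(N·c) + f = 105²/(2.2 × 0.045) + 105 = 11025/0.099 + 105 ≈ 111468.6 mm ≈ 111.5 m.
Near limit Dn = s·(H − f)/(H + s − 2f) = 19800 × (111468.6 − 105) / (111468.6 + 19800 − 2 × 105) = 19800 × 111363.6 / 131058.6 ≈ 16824.5 mm.
Far limit Df = s·(H − f)/(H − s) = 19800 × (111468.6 − 105) / (111468.6 − 19800) = 19800 × 111363.6 / 91668.6 ≈ 24054.0 mm.
Depth of field = Df − Dn = 24054.0 − 16824.5 ≈ 7229.5 mm ≈ 7.23 m.

7.23 m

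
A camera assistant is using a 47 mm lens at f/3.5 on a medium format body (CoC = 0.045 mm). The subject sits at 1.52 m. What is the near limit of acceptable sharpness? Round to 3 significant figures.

1.38 m

Hyperfocal distance H = f²/(N·c) + f = 47²/(3.5 × 0.045) + 47 = 2209/0.1575 + 47 ≈ 14072.4 mm ≈ 14.07 m.
Near limit Dn = s·(H − f)/(H + s − 2f) = 1520 × (14072.4 − 47) / (14072.4 + 1520 − 2 × 47) = 1520 × 14025.4 / 15498.4 ≈ 1375.5 mm ≈ 1.38 m.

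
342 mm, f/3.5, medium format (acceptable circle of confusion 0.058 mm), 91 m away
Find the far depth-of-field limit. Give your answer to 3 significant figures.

108 m

Hyperfocal distance H = f²/(N·c) + f = 342²/(3.5 × 0.058) + 342 = 116964/0.203 + 342 ≈ 576519.3 mm ≈ 576.5 m.
Far limit Df = s·(H − f)/(H − s) = 91000 × (576519.3 − 342) / (576519.3 − 91000) = 91000 × 576177.3 / 485519.3 ≈ 107992 mm ≈ 108 m.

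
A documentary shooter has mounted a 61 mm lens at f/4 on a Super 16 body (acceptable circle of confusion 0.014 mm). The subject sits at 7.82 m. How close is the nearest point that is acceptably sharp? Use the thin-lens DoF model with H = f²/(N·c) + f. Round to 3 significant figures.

Hyperfocal distance H = f²/(N·c) + f = 61²/(4 × 0.014) + 61 = 3721/0.056 + 61 ≈ 66507.4 mm ≈ 66.51 m.
Near limit Dn = s·(H − f)/(H + s − 2f) = 7820 × (66507.4 − 61) / (66507.4 + 7820 − 2 × 61) = 7820 × 66446.4 / 74205.4 ≈ 7002.3 mm ≈ 7.00 m.

7.00 m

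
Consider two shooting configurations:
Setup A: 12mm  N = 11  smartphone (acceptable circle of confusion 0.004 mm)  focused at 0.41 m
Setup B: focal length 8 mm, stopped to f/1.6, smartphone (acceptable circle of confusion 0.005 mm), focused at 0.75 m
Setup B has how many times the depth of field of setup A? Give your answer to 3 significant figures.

1.39

Setup A: H = 12²/(11×0.004) + 12 ≈ 3284.7 mm; DoF = Df − Dn = 466.76 − 365.55 ≈ 101.21 mm.
Setup B: H = 8²/(1.6×0.005) + 8 ≈ 8008.0 mm; DoF = Df − Dn = 826.67 − 686.34 ≈ 140.33 mm.
Ratio = 140.33 / 101.21 ≈ 1.39.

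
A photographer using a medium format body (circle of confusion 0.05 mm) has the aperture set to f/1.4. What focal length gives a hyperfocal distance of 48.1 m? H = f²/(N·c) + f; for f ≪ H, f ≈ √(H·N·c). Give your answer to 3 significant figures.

From H = f²/(N·c) + f, with f ≪ H: f ≈ √(H·N·c) = √(48100 × 1.4 × 0.05) = √3367.0 ≈ 58.03 mm.
The +f correction barely moves this — solving exactly, f² + N·c·f − N·c·H = 0 ⇒ f = (−N·c + √((N·c)² + 4·N·c·H))/2 = (−0.07 + √13468)/2 ≈ 57.991 mm, so f ≈ 58.0 mm.

58.0 mm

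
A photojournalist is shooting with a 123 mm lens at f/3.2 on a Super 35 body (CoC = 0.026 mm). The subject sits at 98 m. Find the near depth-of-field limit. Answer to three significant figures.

63.7 m

Hyperfocal distance H = f²/(N·c) + f = 123²/(3.2 × 0.026) + 123 = 15129/0.0832 + 123 ≈ 181961.9 mm ≈ 182.0 m.
Near limit Dn = s·(H − f)/(H + s − 2f) = 98000 × (181961.9 − 123) / (181961.9 + 98000 − 2 × 123) = 98000 × 181838.9 / 279715.9 ≈ 63708 mm ≈ 63.7 m.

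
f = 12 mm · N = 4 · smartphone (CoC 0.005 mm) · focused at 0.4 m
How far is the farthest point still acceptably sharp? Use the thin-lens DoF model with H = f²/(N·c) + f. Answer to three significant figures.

Hyperfocal distance H = f²/(N·c) + f = 12²/(4 × 0.005) + 12 = 144/0.02 + 12 ≈ 7212.0 mm ≈ 7.212 m.
Far limit Df = s·(H − f)/(H − s) = 400 × (7212.0 − 12) / (7212.0 − 400) = 400 × 7200.0 / 6812.0 ≈ 422.78 mm.

423 mm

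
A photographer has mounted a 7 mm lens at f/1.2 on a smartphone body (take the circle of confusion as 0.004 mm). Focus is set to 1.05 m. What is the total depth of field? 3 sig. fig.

Hyperfocal distance H = f²/(N·c) + f = 7²/(1.2 × 0.004) + 7 = 49/0.0048 + 7 ≈ 10215.3 mm ≈ 10.22 m.
Near limit Dn = s·(H − f)/(H + s − 2f) = 1050 × (10215.3 − 7) / (10215.3 + 1050 − 2 × 7) = 1050 × 10208.3 / 11251.3 ≈ 952.66 mm.
Far limit Df = s·(H − f)/(H − s) = 1050 × (10215.3 − 7) / (10215.3 − 1050) = 1050 × 10208.3 / 9165.3 ≈ 1169.49 mm.
Depth of field = Df − Dn = 1169.49 − 952.66 ≈ 216.83 mm.

217 mm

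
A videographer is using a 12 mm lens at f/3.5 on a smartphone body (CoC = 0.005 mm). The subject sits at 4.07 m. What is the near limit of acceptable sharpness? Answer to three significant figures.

Hyperfocal distance H = f²/(N·c) + f = 12²/(3.5 × 0.005) + 12 = 144/0.0175 + 12 ≈ 8240.6 mm ≈ 8.241 m.
Near limit Dn = s·(H − f)/(H + s − 2f) = 4070 × (8240.6 − 12) / (8240.6 + 4070 − 2 × 12) = 4070 × 8228.6 / 12286.6 ≈ 2725.8 mm ≈ 2.73 m.

2.73 m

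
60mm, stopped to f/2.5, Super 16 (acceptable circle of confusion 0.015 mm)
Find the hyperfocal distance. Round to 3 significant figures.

96.1 m

Hyperfocal distance H = f²/(N·c) + f = 60²/(2.5 × 0.015) + 60 = 3600/0.0375 + 60 ≈ 96060.0 mm ≈ 96.1 m.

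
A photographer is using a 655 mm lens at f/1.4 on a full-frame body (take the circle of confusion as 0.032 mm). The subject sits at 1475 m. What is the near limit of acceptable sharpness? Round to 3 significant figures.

Hyperfocal distance H = f²/(N·c) + f = 655²/(1.4 × 0.032) + 655 = 429025/0.0448 + 655 ≈ 9577105.9 mm ≈ 9577 m.
Near limit Dn = s·(H − f)/(H + s − 2f) = 1475000 × (9577105.9 − 655) / (9577105.9 + 1475000 − 2 × 655) = 1475000 × 9576450.9 / 11050795.9 ≈ 1278212 mm ≈ 1280 m.

1280 m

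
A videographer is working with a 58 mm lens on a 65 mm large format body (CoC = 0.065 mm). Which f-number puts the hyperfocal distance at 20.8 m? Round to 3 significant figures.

f/2.50

Rearrange H = f²/(N·c) + f for N: N = f² / ((H − f)·c).
N = 58² / ((20800 − 58) × 0.065) = 3364 / 1348 ≈ 2.50.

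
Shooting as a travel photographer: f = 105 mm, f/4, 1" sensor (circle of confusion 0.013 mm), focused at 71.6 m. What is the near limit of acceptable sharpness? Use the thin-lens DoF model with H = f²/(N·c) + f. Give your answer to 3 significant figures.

53.5 m

Hyperfocal distance H = f²/(N·c) + f = 105²/(4 × 0.013) + 105 = 11025/0.052 + 105 ≈ 212124.2 mm ≈ 212.1 m.
Near limit Dn = s·(H − f)/(H + s − 2f) = 71600 × (212124.2 − 105) / (212124.2 + 71600 − 2 × 105) = 71600 × 212019.2 / 283514.2 ≈ 53544 mm ≈ 53.5 m.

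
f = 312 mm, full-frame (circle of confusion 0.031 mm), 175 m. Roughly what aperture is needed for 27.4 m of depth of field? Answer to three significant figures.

f/1.40

Write h = H − f = f²/(N·c). The thin-lens limits are Dn = s·h/(h + (s−f)) and Df = s·h/(h − (s−f)), so DoF = Df − Dn = 2·s·(s−f)·h / (h² − (s−f)²).
That is a quadratic in h: DoF·h² − 2·s·(s−f)·h − DoF·(s−f)² = 0 ⇒ h = (s−f)·(s + √(s² + DoF²)) / DoF = 174688 × (175000 + √(175000² + 27400²)) / 27400 = 174688 × (175000 + 177132) / 27400 ≈ 2245009 mm.
Then N = f²/(c·h) = 312² / (0.031 × 2245009) = 97344 / 69595 ≈ 1.40.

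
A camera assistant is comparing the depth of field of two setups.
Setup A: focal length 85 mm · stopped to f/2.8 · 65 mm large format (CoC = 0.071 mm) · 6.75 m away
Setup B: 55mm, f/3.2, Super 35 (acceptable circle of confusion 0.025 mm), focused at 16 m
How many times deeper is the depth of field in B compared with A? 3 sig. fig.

6.41

Setup A: H = 85²/(2.8×0.071) + 85 ≈ 36428.1 mm; DoF = Df − Dn = 8265.9 − 5703.9 ≈ 2562.0 mm.
Setup B: H = 55²/(3.2×0.025) + 55 ≈ 37867.5 mm; DoF = Df − Dn = 27667 − 11254 ≈ 16413 mm.
Ratio = 16413 / 2562.0 ≈ 6.41.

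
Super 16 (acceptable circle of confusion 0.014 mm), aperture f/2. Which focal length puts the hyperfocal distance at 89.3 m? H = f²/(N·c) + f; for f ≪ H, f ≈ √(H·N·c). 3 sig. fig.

50.0 mm

From H = f²/(N·c) + f, with f ≪ H: f ≈ √(H·N·c) = √(89300 × 2 × 0.014) = √2500.4 ≈ 50.00 mm.
The +f correction barely moves this — solving exactly, f² + N·c·f − N·c·H = 0 ⇒ f = (−N·c + √((N·c)² + 4·N·c·H))/2 = (−0.028 + √10002)/2 ≈ 49.990 mm, so f ≈ 50.0 mm.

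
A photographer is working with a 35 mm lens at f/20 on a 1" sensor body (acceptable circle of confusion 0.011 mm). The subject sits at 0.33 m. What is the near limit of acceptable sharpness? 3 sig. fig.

313 mm

Hyperfocal distance H = f²/(N·c) + f = 35²/(20 × 0.011) + 35 = 1225/0.22 + 35 ≈ 5603.2 mm ≈ 5.603 m.
Near limit Dn = s·(H − f)/(H + s − 2f) = 330 × (5603.2 − 35) / (5603.2 + 330 − 2 × 35) = 330 × 5568.2 / 5863.2 ≈ 313.40 mm.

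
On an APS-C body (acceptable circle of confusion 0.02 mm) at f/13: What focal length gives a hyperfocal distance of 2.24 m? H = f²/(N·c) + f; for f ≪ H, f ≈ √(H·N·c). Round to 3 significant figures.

From H = f²/(N·c) + f, with f ≪ H: f ≈ √(H·N·c) = √(2240 × 13 × 0.02) = √582.40 ≈ 24.13 mm.
Exact: f² + N·c·f − N·c·H = 0 ⇒ f = (−N·c + √((N·c)² + 4·N·c·H))/2 = (−0.26 + √2329.7)/2 ≈ 24.003 mm ≈ 24.0 mm.

24.0 mm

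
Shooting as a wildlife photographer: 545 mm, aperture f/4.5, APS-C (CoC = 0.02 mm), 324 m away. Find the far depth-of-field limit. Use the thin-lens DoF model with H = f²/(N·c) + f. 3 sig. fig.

Hyperfocal distance H = f²/(N·c) + f = 545²/(4.5 × 0.02) + 545 = 297025/0.09 + 545 ≈ 3300822.8 mm ≈ 3301 m.
Far limit Df = s·(H − f)/(H − s) = 324000 × (3300822.8 − 545) / (3300822.8 − 324000) = 324000 × 3300277.8 / 2976822.8 ≈ 359205 mm ≈ 359 m.

359 m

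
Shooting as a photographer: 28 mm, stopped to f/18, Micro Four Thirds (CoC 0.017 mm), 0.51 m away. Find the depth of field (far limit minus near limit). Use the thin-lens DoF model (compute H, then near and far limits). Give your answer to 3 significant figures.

199 mm

Hyperfocal distance H = f²/(N·c) + f = 28²/(18 × 0.017) + 28 = 784/0.306 + 28 ≈ 2590.1 mm ≈ 2.590 m.
Near limit Dn = s·(H − f)/(H + s − 2f) = 510 × (2590.1 − 28) / (2590.1 + 510 − 2 × 28) = 510 × 2562.1 / 3044.1 ≈ 429.25 mm.
Far limit Df = s·(H − f)/(H − s) = 510 × (2590.1 − 28) / (2590.1 − 510) = 510 × 2562.1 / 2080.1 ≈ 628.18 mm.
Depth of field = Df − Dn = 628.18 − 429.25 ≈ 198.93 mm.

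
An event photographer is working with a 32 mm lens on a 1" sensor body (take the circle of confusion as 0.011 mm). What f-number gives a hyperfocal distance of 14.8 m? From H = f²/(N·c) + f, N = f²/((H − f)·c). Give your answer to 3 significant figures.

Rearrange H = f²/(N·c) + f for N: N = f² / ((H − f)·c).
N = 32² / ((14800 − 32) × 0.011) = 1024 / 162.4 ≈ 6.30.

f/6.30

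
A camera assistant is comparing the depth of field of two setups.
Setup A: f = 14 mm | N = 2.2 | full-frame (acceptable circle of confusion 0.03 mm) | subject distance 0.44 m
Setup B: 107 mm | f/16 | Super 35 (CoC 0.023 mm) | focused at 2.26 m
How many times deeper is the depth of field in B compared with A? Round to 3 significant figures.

Setup A: H = 14²/(2.2×0.03) + 14 ≈ 2983.7 mm; DoF = Df − Dn = 513.69 − 384.80 ≈ 128.89 mm.
Setup B: H = 107²/(16×0.023) + 107 ≈ 31218.4 mm; DoF = Df − Dn = 2428.03 − 2113.72 ≈ 314.31 mm.
Ratio = 314.31 / 128.89 ≈ 2.44.

2.44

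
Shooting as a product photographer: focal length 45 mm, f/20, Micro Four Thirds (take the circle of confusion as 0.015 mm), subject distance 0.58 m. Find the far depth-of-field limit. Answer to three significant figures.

0.630 m

Hyperfocal distance H = f²/(N·c) + f = 45²/(20 × 0.015) + 45 = 2025/0.3 + 45 ≈ 6795.0 mm ≈ 6.795 m.
Far limit Df = s·(H − f)/(H − s) = 580 × (6795.0 − 45) / (6795.0 − 580) = 580 × 6750.0 / 6215.0 ≈ 629.93 mm ≈ 0.630 m.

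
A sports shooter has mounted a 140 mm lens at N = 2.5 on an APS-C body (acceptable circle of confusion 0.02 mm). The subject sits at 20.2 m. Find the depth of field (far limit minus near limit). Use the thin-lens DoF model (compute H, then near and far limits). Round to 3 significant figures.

Hyperfocal distance H = f²/(N·c) + f = 140²/(2.5 × 0.02) + 140 = 19600/0.05 + 140 ≈ 392140.0 mm ≈ 392.1 m.
Near limit Dn = s·(H − f)/(H + s − 2f) = 20200 × (392140.0 − 140) / (392140.0 + 20200 − 2 × 140) = 20200 × 392000.0 / 412060.0 ≈ 19216.6 mm.
Far limit Df = s·(H − f)/(H − s) = 20200 × (392140.0 − 140) / (392140.0 − 20200) = 20200 × 392000.0 / 371940.0 ≈ 21289.5 mm.
Depth of field = Df − Dn = 21289.5 − 19216.6 ≈ 2072.9 mm ≈ 2.07 m.

2.07 m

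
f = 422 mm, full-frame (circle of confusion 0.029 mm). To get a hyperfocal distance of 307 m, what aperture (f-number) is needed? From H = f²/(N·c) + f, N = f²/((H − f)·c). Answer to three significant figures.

f/20

Rearrange H = f²/(N·c) + f for N: N = f² / ((H − f)·c).
N = 422² / ((307000 − 422) × 0.029) = 178084 / 8891 ≈ 20.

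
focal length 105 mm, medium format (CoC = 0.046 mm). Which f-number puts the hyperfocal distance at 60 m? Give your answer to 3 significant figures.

f/4

Rearrange H = f²/(N·c) + f for N: N = f² / ((H − f)·c).
N = 105² / ((60000 − 105) × 0.046) = 11025 / 2755 ≈ 4.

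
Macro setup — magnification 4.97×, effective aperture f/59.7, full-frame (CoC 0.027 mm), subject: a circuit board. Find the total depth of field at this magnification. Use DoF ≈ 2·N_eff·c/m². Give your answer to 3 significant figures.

At magnification m, DoF ≈ 2·N_eff·c/m² = 2 × 59.7 × 0.027 / 4.97² = 3.224 / 24.7 ≈ 0.131 mm.

0.131 mm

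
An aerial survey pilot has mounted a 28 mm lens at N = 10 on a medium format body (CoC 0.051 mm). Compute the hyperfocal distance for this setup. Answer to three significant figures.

1.57 m

Hyperfocal distance H = f²/(N·c) + f = 28²/(10 × 0.051) + 28 = 784/0.51 + 28 ≈ 1565.3 mm ≈ 1.57 m.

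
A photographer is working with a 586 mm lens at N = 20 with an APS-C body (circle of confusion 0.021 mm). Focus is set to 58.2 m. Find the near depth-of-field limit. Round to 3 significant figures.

54.4 m

Hyperfocal distance H = f²/(N·c) + f = 586²/(20 × 0.021) + 586 = 343396/0.42 + 586 ≈ 818195.5 mm ≈ 818.2 m.
Near limit Dn = s·(H − f)/(H + s − 2f) = 58200 × (818195.5 − 586) / (818195.5 + 58200 − 2 × 586) = 58200 × 817609.5 / 875223.5 ≈ 54369 mm ≈ 54.4 m.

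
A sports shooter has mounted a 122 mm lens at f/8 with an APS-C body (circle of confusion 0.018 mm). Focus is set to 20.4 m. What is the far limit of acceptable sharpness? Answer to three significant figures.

Hyperfocal distance H = f²/(N·c) + f = 122²/(8 × 0.018) + 122 = 14884/0.144 + 122 ≈ 103483.1 mm ≈ 103.5 m.
Far limit Df = s·(H − f)/(H − s) = 20400 × (103483.1 − 122) / (103483.1 − 20400) = 20400 × 103361.1 / 83083.1 ≈ 25379 mm ≈ 25.4 m.

25.4 m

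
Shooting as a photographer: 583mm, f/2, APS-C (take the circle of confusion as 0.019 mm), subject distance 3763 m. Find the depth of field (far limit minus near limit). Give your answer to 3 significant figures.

Hyperfocal distance H = f²/(N·c) + f = 583²/(2 × 0.019) + 583 = 339889/0.038 + 583 ≈ 8945030.4 mm ≈ 8945 m.
Near limit Dn = s·(H − f)/(H + s − 2f) = 3763000 × (8945030.4 − 583) / (8945030.4 + 3763000 − 2 × 583) = 3763000 × 8944447.4 / 12706864.4 ≈ 2648801 mm.
Far limit Df = s·(H − f)/(H − s) = 3763000 × (8945030.4 − 583) / (8945030.4 − 3763000) = 3763000 × 8944447.4 / 5182030.4 ≈ 6495129 mm.
Depth of field = Df − Dn = 6495129 − 2648801 ≈ 3846328 mm ≈ 3850 m.

3850 m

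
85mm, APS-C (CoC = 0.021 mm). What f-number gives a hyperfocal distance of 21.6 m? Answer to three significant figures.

Rearrange H = f²/(N·c) + f for N: N = f² / ((H − f)·c).
N = 85² / ((21600 − 85) × 0.021) = 7225 / 451.8 ≈ 16.

f/16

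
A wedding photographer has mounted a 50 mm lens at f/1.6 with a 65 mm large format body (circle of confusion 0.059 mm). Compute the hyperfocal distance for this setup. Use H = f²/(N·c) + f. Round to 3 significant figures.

26.5 m

Hyperfocal distance H = f²/(N·c) + f = 50²/(1.6 × 0.059) + 50 = 2500/0.0944 + 50 ≈ 26533.1 mm ≈ 26.5 m.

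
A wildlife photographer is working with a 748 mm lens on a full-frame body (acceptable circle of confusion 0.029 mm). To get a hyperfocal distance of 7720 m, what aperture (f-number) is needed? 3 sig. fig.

Rearrange H = f²/(N·c) + f for N: N = f² / ((H − f)·c).
N = 748² / ((7720000 − 748) × 0.029) = 559504 / 223858 ≈ 2.50.

f/2.50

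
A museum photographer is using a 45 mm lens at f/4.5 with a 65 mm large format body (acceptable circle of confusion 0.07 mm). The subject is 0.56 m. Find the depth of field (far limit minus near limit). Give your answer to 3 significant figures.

90.3 mm

Hyperfocal distance H = f²/(N·c) + f = 45²/(4.5 × 0.07) + 45 = 2025/0.315 + 45 ≈ 6473.6 mm ≈ 6.474 m.
Near limit Dn = s·(H − f)/(H + s − 2f) = 560 × (6473.6 − 45) / (6473.6 + 560 − 2 × 45) = 560 × 6428.6 / 6943.6 ≈ 518.465 mm.
Far limit Df = s·(H − f)/(H − s) = 560 × (6473.6 − 45) / (6473.6 − 560) = 560 × 6428.6 / 5913.6 ≈ 608.769 mm.
Depth of field = Df − Dn = 608.769 − 518.465 ≈ 90.304 mm.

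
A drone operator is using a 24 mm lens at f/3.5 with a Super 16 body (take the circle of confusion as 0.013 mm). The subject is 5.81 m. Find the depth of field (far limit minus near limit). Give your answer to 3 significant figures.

6.71 m

Hyperfocal distance H = f²/(N·c) + f = 24²/(3.5 × 0.013) + 24 = 576/0.0455 + 24 ≈ 12683.3 mm ≈ 12.68 m.
Near limit Dn = s·(H − f)/(H + s − 2f) = 5810 × (12683.3 − 24) / (12683.3 + 5810 − 2 × 24) = 5810 × 12659.3 / 18445.3 ≈ 3987.5 mm.
Far limit Df = s·(H − f)/(H − s) = 5810 × (12683.3 − 24) / (12683.3 − 5810) = 5810 × 12659.3 / 6873.3 ≈ 10700.9 mm.
Depth of field = Df − Dn = 10700.9 − 3987.5 ≈ 6713.4 mm ≈ 6.71 m.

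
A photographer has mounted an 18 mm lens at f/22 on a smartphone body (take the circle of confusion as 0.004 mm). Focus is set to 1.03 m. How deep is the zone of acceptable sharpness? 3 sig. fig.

Hyperfocal distance H = f²/(N·c) + f = 18²/(22 × 0.004) + 18 = 324/0.088 + 18 ≈ 3699.8 mm ≈ 3.700 m.
Near limit Dn = s·(H − f)/(H + s − 2f) = 1030 × (3699.8 − 18) / (3699.8 + 1030 − 2 × 18) = 1030 × 3681.8 / 4693.8 ≈ 807.93 mm.
Far limit Df = s·(H − f)/(H − s) = 1030 × (3699.8 − 18) / (3699.8 − 1030) = 1030 × 3681.8 / 2669.8 ≈ 1420.42 mm.
Depth of field = Df − Dn = 1420.42 − 807.93 ≈ 612.49 mm ≈ 0.612 m.

0.612 m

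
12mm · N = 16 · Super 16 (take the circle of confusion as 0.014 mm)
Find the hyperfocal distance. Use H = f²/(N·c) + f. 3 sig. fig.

Hyperfocal distance H = f²/(N·c) + f = 12²/(16 × 0.014) + 12 = 144/0.224 + 12 ≈ 654.9 mm ≈ 0.655 m.

0.655 m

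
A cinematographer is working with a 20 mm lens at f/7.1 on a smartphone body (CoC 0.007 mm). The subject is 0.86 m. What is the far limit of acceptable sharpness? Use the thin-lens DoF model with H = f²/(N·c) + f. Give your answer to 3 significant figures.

Hyperfocal distance H = f²/(N·c) + f = 20²/(7.1 × 0.007) + 20 = 400/0.0497 + 20 ≈ 8068.3 mm ≈ 8.068 m.
Far limit Df = s·(H − f)/(H − s) = 860 × (8068.3 − 20) / (8068.3 − 860) = 860 × 8048.3 / 7208.3 ≈ 960.22 mm ≈ 0.960 m.

0.960 m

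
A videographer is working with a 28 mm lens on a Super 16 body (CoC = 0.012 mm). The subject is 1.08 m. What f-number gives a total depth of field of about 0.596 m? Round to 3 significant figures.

Write h = H − f = f²/(N·c). The thin-lens limits are Dn = s·h/(h + (s−f)) and Df = s·h/(h − (s−f)), so DoF = Df − Dn = 2·s·(s−f)·h / (h² − (s−f)²).
That is a quadratic in h: DoF·h² − 2·s·(s−f)·h − DoF·(s−f)² = 0 ⇒ h = (s−f)·(s + √(s² + DoF²)) / DoF = 1052 × (1080 + √(1080² + 596²)) / 596 = 1052 × (1080 + 1233.54) / 596 ≈ 4083.6 mm.
Then N = f²/(c·h) = 28² / (0.012 × 4083.6) = 784 / 49.004 ≈ 16.

f/16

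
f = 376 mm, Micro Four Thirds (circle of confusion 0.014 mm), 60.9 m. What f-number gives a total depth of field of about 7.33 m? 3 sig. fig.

f/10

Write h = H − f = f²/(N·c). The thin-lens limits are Dn = s·h/(h + (s−f)) and Df = s·h/(h − (s−f)), so DoF = Df − Dn = 2·s·(s−f)·h / (h² − (s−f)²).
That is a quadratic in h: DoF·h² − 2·s·(s−f)·h − DoF·(s−f)² = 0 ⇒ h = (s−f)·(s + √(s² + DoF²)) / DoF = 60524 × (60900 + √(60900² + 7330²)) / 7330 = 60524 × (60900 + 61339.5) / 7330 ≈ 1009335 mm.
Then N = f²/(c·h) = 376² / (0.014 × 1009335) = 141376 / 14131 ≈ 10.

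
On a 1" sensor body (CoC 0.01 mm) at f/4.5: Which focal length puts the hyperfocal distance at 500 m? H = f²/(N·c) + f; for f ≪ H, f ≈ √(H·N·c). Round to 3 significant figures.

From H = f²/(N·c) + f, with f ≪ H: f ≈ √(H·N·c) = √(500000 × 4.5 × 0.01) = √22500 ≈ 150.0 mm.
The +f correction barely moves this — solving exactly, f² + N·c·f − N·c·H = 0 ⇒ f = (−N·c + √((N·c)² + 4·N·c·H))/2 = (−0.045 + √90000)/2 ≈ 149.98 mm, so f ≈ 150 mm.

150 mm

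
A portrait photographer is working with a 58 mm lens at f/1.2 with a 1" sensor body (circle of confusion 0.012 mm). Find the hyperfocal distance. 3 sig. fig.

Hyperfocal distance H = f²/(N·c) + f = 58²/(1.2 × 0.012) + 58 = 3364/0.0144 + 58 ≈ 233669.1 mm ≈ 234 m.

234 m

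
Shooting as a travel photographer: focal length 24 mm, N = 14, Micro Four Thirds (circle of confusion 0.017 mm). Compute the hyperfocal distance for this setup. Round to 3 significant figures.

2.44 m

Hyperfocal distance H = f²/(N·c) + f = 24²/(14 × 0.017) + 24 = 576/0.238 + 24 ≈ 2444.2 mm ≈ 2.44 m.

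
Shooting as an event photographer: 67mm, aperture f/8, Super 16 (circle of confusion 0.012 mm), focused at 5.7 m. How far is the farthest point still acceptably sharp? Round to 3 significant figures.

6.48 m

Hyperfocal distance H = f²/(N·c) + f = 67²/(8 × 0.012) + 67 = 4489/0.096 + 67 ≈ 46827.4 mm ≈ 46.83 m.
Far limit Df = s·(H − f)/(H − s) = 5700 × (46827.4 − 67) / (46827.4 − 5700) = 5700 × 46760.4 / 41127.4 ≈ 6480.7 mm ≈ 6.48 m.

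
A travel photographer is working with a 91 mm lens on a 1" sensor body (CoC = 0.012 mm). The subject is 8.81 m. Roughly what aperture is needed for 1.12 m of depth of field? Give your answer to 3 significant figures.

Write h = H − f = f²/(N·c). The thin-lens limits are Dn = s·h/(h + (s−f)) and Df = s·h/(h − (s−f)), so DoF = Df − Dn = 2·s·(s−f)·h / (h² − (s−f)²).
That is a quadratic in h: DoF·h² − 2·s·(s−f)·h − DoF·(s−f)² = 0 ⇒ h = (s−f)·(s + √(s² + DoF²)) / DoF = 8719 × (8810 + √(8810² + 1120²)) / 1120 = 8719 × (8810 + 8880.91) / 1120 ≈ 137721 mm.
Then N = f²/(c·h) = 91² / (0.012 × 137721) = 8281 / 1652.6 ≈ 5.01.

f/5.01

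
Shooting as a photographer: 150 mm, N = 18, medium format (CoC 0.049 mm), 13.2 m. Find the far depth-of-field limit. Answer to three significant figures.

27.0 m

Hyperfocal distance H = f²/(N·c) + f = 150²/(18 × 0.049) + 150 = 22500/0.882 + 150 ≈ 25660.2 mm ≈ 25.66 m.
Far limit Df = s·(H − f)/(H − s) = 13200 × (25660.2 − 150) / (25660.2 − 13200) = 13200 × 25510.2 / 12460.2 ≈ 27025 mm ≈ 27.0 m.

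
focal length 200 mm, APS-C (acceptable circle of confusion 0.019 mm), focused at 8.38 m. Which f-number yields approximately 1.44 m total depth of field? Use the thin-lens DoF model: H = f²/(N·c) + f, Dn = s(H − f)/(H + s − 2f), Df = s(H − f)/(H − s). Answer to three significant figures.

f/22

Write h = H − f = f²/(N·c). The thin-lens limits are Dn = s·h/(h + (s−f)) and Df = s·h/(h − (s−f)), so DoF = Df − Dn = 2·s·(s−f)·h / (h² − (s−f)²).
That is a quadratic in h: DoF·h² − 2·s·(s−f)·h − DoF·(s−f)² = 0 ⇒ h = (s−f)·(s + √(s² + DoF²)) / DoF = 8180 × (8380 + √(8380² + 1440²)) / 1440 = 8180 × (8380 + 8502.82) / 1440 ≈ 95904 mm.
Then N = f²/(c·h) = 200² / (0.019 × 95904) = 40000 / 1822.2 ≈ 22.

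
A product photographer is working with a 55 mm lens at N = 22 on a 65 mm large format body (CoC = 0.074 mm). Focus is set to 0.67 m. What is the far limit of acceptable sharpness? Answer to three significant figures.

1.00 m

Hyperfocal distance H = f²/(N·c) + f = 55²/(22 × 0.074) + 55 = 3025/1.628 + 55 ≈ 1913.1 mm ≈ 1.913 m.
Far limit Df = s·(H − f)/(H − s) = 670 × (1913.1 − 55) / (1913.1 − 670) = 670 × 1858.1 / 1243.1 ≈ 1001.5 mm ≈ 1.00 m.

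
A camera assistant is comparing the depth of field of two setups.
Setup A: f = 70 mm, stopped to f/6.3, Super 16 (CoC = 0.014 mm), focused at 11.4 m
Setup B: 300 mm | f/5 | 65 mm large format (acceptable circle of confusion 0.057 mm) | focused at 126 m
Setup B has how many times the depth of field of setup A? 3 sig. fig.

Setup A: H = 70²/(6.3×0.014) + 70 ≈ 55625.6 mm; DoF = Df − Dn = 14320.5 − 9468.9 ≈ 4851.6 mm.
Setup B: H = 300²/(5×0.057) + 300 ≈ 316089.5 mm; DoF = Df − Dn = 209320 − 90126 ≈ 119194 mm.
Ratio = 119194 / 4851.6 ≈ 24.6.

24.6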